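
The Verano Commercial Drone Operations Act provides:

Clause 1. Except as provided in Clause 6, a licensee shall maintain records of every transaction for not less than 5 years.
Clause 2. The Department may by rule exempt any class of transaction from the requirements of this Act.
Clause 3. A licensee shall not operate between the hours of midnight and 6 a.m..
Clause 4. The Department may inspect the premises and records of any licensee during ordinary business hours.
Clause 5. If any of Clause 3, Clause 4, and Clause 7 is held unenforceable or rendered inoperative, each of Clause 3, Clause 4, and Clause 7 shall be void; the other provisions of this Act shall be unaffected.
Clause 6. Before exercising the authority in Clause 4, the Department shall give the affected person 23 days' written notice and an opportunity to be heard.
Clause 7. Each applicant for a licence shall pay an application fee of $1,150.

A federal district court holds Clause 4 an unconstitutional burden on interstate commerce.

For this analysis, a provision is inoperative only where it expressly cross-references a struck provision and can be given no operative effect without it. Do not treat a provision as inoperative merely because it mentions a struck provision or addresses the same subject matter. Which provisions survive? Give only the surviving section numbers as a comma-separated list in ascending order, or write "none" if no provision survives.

Clause 4 is struck. Clause 6 has no operative effect of its own apart from Clause 4 and is therefore inoperative. Although Clause 1 refers to Clause 6, its operative terms do not depend on Clause 6, so it remains in effect. Clause 5 declares Clause 3, Clause 4, and Clause 7 mutually dependent; since one of them has fallen, all of them are of no effect. That brings down Clause 3 and Clause 7 as well. The remainder continues in force under Clause 5. Clause 1, Clause 2, and Clause 5 remain in effect.

1, 2, 5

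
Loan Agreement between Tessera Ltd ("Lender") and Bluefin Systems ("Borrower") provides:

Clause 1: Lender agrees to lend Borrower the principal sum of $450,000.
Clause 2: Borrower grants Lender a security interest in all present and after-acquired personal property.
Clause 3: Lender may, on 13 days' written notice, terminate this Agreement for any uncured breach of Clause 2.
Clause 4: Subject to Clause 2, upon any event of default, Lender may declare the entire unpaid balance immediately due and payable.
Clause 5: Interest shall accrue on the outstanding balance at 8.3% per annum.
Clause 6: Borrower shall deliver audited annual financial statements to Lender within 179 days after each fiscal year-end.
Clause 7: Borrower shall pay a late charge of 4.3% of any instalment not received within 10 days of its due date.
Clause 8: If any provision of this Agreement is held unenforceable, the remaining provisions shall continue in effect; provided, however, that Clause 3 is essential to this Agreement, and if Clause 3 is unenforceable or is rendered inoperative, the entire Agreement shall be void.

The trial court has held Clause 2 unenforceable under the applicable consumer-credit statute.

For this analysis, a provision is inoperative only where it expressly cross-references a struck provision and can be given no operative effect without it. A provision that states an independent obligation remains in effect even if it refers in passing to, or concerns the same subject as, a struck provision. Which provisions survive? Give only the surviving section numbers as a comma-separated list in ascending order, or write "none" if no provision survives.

Clause 2 is struck. Clause 3 merely fixes the termination right for breach of Clause 2; with Clause 2 gone it has nothing to operate on and falls away. Clause 8 makes Clause 3 an essential term, and Clause 3 has been rendered inoperative by the cascade; under Clause 8, the entire Agreement is therefore void. No provision of the Agreement survives.

none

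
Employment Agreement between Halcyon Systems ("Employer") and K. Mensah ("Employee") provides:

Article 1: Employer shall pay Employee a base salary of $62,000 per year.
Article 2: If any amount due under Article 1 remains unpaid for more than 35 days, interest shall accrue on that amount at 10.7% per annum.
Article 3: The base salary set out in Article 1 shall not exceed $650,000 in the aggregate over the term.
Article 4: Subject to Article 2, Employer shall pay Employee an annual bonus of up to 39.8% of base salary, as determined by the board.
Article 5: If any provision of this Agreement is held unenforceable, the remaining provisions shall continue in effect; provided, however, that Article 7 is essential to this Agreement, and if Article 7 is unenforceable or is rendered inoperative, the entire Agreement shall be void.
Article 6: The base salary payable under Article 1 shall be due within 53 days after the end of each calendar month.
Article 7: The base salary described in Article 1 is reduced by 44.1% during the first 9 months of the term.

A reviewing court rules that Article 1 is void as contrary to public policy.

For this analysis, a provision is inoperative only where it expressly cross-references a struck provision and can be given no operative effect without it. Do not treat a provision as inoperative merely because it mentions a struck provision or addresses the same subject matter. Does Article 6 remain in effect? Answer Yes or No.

Article 1 is struck. Article 2 operates only by reference to Article 1, so it falls with Article 1. The whole of Article 3 is the aggregate cap on the base salary, defined by reference to Article 1, so Article 3 cannot stand once Article 1 is removed. Article 6 does nothing except set the payment deadline for the base salary by reference to Article 1; with Article 1 gone it has no independent effect and is inoperative. The whole of Article 7 is the introductory reduction to the base salary, defined by reference to Article 1, so Article 7 cannot stand once Article 1 is removed. Article 5 makes Article 7 an essential term, and Article 7 has been rendered inoperative by the cascade; under Article 5, the entire Agreement is therefore void. No provision of the Agreement survives. Article 6 is among the inoperative provisions, so the answer is no.

No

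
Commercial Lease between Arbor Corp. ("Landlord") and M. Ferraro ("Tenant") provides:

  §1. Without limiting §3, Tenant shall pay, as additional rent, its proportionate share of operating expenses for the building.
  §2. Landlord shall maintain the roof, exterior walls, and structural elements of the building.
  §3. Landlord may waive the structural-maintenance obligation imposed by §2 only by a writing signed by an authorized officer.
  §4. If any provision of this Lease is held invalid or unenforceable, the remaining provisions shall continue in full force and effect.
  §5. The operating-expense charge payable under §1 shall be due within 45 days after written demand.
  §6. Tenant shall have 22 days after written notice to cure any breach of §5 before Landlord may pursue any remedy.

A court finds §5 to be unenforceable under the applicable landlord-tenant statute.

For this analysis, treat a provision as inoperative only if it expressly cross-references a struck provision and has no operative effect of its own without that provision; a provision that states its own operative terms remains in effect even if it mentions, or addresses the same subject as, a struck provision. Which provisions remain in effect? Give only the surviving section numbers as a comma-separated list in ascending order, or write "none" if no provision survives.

1, 2, 3, 4

§5 is struck. §6 has no operative effect of its own apart from §5 and is therefore inoperative. §4 is a severability clause and preserves every provision that can still be given independent effect. §1, §2, §3, and §4 remain in effect.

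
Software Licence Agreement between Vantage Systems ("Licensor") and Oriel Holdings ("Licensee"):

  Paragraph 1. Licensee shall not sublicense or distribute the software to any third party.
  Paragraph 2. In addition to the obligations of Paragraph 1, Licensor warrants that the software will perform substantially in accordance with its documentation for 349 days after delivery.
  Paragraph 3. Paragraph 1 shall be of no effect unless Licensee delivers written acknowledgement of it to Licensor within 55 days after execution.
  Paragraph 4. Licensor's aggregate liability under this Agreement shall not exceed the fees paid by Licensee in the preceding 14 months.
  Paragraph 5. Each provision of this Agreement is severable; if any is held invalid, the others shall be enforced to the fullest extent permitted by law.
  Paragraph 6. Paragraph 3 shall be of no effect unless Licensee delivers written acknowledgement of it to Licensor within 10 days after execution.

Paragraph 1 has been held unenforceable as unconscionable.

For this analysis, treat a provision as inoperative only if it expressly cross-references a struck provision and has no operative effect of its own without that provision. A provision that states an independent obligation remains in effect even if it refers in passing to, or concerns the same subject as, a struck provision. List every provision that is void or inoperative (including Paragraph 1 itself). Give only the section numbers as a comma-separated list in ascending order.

Paragraph 1 is struck. Paragraph 3 merely fixes the acknowledgement condition for Paragraph 1; with Paragraph 1 gone it has nothing to operate on and falls away. Paragraph 6 has no operative effect of its own apart from Paragraph 3 and is therefore inoperative. Paragraph 2 mentions Paragraph 1 but its own obligation stands independently of Paragraph 1, so Paragraph 2 is not affected. Under the severability clause in Paragraph 5, the remaining provisions continue in force. The provisions still in force are Paragraph 2, Paragraph 4, and Paragraph 5.

1, 3, 6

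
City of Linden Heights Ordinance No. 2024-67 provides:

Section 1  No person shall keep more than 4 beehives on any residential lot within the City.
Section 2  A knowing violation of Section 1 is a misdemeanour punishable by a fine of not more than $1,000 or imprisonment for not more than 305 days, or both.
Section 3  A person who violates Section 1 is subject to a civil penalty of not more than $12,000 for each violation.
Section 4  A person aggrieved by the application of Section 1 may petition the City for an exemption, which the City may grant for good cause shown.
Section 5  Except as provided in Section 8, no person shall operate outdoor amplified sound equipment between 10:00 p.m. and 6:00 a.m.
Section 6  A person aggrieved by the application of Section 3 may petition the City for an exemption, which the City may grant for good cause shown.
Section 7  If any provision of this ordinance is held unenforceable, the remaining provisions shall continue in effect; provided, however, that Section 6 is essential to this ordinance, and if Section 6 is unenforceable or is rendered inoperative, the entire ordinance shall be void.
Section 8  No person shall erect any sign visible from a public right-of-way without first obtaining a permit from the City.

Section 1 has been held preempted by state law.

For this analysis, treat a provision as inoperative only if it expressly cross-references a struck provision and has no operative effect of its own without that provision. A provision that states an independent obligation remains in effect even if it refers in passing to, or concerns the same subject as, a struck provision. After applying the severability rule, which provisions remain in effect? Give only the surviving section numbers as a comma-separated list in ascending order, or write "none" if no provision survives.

none

Section 1 is struck. Section 2 has no operative effect of its own apart from Section 1 and is therefore inoperative. The only function of Section 3 is the civil penalty for violating Section 1, so it cannot stand once Section 1 is removed. The only function of Section 4 is the exemption procedure for Section 1, so it cannot stand once Section 1 is removed. The only function of Section 6 is the exemption procedure for Section 3, so it cannot stand once Section 3 is removed. Section 7 makes Section 6 an essential term, and Section 6 has been rendered inoperative by the cascade; under Section 7, the entire ordinance is therefore void. No provision of the ordinance survives.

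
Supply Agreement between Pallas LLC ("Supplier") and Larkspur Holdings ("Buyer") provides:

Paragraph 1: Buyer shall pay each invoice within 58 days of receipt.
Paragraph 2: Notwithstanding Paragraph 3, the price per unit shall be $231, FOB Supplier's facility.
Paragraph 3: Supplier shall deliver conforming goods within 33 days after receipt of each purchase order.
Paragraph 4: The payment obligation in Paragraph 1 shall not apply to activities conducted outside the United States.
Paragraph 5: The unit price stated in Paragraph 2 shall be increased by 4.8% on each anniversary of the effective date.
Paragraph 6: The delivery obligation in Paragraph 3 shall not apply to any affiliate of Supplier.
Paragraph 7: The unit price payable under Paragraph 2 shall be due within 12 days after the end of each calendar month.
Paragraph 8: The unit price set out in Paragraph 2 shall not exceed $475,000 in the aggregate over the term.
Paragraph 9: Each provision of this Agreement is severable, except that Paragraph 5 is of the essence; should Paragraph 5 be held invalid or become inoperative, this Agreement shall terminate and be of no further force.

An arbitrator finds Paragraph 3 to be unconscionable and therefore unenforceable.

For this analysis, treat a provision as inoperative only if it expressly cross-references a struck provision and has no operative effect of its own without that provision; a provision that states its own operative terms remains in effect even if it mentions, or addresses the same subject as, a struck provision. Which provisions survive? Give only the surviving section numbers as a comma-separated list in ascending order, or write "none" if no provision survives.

1, 2, 4, 5, 7, 8, 9

Paragraph 3 is struck. Paragraph 6 operates only by reference to Paragraph 3, so it falls with Paragraph 3. Paragraph 2 mentions Paragraph 3 but its own obligation stands independently of Paragraph 3, so Paragraph 2 is not affected. Paragraph 9 makes Paragraph 5 an essential term, but Paragraph 5 is unaffected, so the severability proviso in Paragraph 9 preserves the remaining provisions. Paragraph 1, Paragraph 2, Paragraph 4, Paragraph 5, Paragraph 7, Paragraph 8, and Paragraph 9 remain in effect.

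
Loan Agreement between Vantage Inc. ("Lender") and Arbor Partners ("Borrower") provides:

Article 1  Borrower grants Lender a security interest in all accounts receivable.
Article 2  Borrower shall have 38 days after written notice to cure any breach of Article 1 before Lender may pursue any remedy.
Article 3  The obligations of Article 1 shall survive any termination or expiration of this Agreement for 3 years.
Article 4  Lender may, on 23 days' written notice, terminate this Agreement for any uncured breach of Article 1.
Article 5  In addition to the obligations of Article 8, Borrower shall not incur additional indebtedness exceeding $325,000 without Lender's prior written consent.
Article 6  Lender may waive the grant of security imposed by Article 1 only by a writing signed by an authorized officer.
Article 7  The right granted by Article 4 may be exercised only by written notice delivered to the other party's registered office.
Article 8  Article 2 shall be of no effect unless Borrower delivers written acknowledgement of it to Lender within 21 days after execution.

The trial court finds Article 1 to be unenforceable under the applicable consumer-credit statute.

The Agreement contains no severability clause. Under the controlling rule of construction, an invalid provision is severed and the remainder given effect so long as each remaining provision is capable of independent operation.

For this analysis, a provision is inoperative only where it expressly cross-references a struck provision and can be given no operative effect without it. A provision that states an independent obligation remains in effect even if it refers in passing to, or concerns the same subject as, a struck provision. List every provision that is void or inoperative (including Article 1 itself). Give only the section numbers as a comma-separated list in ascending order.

Article 1 is struck. Article 2 merely fixes the cure period for breach of Article 1; with Article 1 gone it has nothing to operate on and falls away. Article 3 has no operative effect of its own apart from Article 1 and is therefore inoperative. Article 4 has no operative effect of its own apart from Article 1 and is therefore inoperative. The only function of Article 6 is the waiver condition for Article 1, so it cannot stand once Article 1 is removed. The only function of Article 7 is the notice requirement for Article 4, so it cannot stand once Article 4 is removed. Article 8 has no operative effect of its own apart from Article 2 and is therefore inoperative. Although Article 5 refers to Article 8, its operative terms do not depend on Article 8, so it remains in effect. Under the stated default rule, only provisions that cannot operate independently fall away; the rest are enforced. Only Article 5 remains in effect.

1, 2, 3, 4, 6, 7, 8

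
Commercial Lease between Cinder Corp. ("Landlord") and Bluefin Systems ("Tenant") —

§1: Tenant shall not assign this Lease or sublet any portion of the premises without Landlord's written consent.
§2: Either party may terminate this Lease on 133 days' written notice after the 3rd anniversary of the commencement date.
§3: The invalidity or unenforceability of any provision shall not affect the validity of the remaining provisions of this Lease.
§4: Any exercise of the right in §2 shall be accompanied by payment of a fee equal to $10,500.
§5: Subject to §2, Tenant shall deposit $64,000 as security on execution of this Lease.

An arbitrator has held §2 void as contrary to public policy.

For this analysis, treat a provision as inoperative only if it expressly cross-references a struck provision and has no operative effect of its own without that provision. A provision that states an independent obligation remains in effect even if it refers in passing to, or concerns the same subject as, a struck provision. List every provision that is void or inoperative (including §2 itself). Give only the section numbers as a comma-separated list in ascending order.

2, 4

§2 is struck. §4 merely fixes the exercise fee for §2; with §2 gone it has nothing to operate on and falls away. §5 mentions §2 but its own obligation stands independently of §2, so §5 is not affected. Under the severability clause in §3, the remaining provisions continue in force. §1, §3, and §5 remain in effect.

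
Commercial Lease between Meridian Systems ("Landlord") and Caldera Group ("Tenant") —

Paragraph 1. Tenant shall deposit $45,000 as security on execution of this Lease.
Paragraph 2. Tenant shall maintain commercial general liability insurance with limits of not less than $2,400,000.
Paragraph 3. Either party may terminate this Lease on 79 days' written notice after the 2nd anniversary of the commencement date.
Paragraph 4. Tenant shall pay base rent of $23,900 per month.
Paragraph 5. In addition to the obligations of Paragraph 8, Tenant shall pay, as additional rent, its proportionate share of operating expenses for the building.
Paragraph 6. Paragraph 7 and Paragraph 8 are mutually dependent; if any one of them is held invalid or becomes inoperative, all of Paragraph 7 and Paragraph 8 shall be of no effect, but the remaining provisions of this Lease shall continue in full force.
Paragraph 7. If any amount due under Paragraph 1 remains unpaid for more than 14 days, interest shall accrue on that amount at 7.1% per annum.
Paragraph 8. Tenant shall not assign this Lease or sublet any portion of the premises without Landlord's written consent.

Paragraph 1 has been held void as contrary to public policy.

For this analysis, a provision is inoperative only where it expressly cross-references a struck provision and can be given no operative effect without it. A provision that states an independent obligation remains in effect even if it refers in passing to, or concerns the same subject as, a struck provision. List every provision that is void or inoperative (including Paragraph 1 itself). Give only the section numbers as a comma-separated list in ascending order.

Paragraph 1 is struck. Paragraph 7 does nothing except set the default interest on the security deposit by reference to Paragraph 1; with Paragraph 1 gone it has no independent effect and is inoperative. Paragraph 5 mentions Paragraph 8 but its own obligation stands independently of Paragraph 8, so Paragraph 5 is not affected. Paragraph 6 declares Paragraph 7 and Paragraph 8 mutually dependent; since one of them has fallen, all of them are of no effect. That brings down Paragraph 8 as well. The remainder continues in force under Paragraph 6. That leaves Paragraph 2, Paragraph 3, Paragraph 4, Paragraph 5, and Paragraph 6 in effect.

1, 7, 8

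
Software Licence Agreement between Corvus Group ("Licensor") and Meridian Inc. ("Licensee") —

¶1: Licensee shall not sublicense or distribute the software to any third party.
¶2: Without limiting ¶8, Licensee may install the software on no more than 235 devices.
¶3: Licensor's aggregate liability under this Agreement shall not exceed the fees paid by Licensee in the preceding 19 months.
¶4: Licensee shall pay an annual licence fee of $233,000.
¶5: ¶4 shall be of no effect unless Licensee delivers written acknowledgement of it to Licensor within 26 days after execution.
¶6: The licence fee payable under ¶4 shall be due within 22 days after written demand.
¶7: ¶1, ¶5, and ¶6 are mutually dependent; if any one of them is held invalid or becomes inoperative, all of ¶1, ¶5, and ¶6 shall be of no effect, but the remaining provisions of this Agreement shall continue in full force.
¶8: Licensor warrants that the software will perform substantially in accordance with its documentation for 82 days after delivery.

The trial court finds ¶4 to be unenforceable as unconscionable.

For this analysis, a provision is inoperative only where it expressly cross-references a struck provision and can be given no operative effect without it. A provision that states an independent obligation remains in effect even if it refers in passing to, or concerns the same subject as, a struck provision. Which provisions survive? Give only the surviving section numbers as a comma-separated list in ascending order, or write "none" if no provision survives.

¶4 is struck. ¶5 merely fixes the acknowledgement condition for ¶4; with ¶4 gone it has nothing to operate on and falls away. The whole of ¶6 is the payment deadline for the licence fee, defined by reference to ¶4, so ¶6 cannot stand once ¶4 is removed. ¶7 declares ¶1, ¶5, and ¶6 mutually dependent; since one of them has fallen, all of them are of no effect. That brings down ¶1 as well. The remainder continues in force under ¶7. That leaves ¶2, ¶3, ¶7, and ¶8 in effect.

2, 3, 7, 8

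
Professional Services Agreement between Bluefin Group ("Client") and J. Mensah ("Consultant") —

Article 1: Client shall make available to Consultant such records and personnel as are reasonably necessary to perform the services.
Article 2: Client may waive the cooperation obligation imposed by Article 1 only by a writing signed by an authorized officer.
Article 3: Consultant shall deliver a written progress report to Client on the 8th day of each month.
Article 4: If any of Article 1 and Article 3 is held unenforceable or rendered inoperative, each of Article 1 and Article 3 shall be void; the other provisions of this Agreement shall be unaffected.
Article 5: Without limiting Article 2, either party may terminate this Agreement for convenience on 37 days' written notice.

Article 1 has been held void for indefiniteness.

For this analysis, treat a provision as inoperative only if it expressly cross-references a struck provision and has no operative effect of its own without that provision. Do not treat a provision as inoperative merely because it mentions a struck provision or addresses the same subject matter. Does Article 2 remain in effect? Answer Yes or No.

No

Article 1 is struck. Article 2 operates only by reference to Article 1, so it falls with Article 1. Although Article 5 refers to Article 2, its operative terms do not depend on Article 2, so it remains in effect. Article 4 declares Article 1 and Article 3 mutually dependent; since one of them has fallen, all of them are of no effect. That brings down Article 3 as well. The remainder continues in force under Article 4. The provisions still in force are Article 4 and Article 5. Article 2 is among the inoperative provisions, so the answer is no.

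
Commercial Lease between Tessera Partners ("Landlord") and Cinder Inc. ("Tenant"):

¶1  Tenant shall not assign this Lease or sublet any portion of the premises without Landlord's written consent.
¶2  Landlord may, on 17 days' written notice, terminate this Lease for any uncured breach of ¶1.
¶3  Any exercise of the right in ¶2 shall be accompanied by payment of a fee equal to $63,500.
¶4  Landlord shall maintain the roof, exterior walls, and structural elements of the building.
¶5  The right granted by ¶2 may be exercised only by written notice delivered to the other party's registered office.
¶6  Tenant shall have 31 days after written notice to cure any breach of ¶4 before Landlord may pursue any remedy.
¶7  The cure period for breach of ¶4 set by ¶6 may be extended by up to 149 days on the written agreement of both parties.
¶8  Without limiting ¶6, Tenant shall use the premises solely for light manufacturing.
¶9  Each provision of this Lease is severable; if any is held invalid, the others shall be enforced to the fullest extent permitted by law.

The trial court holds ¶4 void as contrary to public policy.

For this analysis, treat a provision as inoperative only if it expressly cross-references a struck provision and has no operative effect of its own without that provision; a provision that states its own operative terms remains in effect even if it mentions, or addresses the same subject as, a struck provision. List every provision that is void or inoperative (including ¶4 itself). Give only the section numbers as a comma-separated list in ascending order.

¶4 is struck. ¶6 operates only by reference to ¶4, so it falls with ¶4. ¶7 has no operative effect of its own apart from ¶6 and is therefore inoperative. ¶8 mentions ¶6 but its own obligation stands independently of ¶6, so ¶8 is not affected. Under the severability clause in ¶9, the remaining provisions continue in force. The provisions still in force are ¶1, ¶2, ¶3, ¶5, ¶8, and ¶9.

4, 6, 7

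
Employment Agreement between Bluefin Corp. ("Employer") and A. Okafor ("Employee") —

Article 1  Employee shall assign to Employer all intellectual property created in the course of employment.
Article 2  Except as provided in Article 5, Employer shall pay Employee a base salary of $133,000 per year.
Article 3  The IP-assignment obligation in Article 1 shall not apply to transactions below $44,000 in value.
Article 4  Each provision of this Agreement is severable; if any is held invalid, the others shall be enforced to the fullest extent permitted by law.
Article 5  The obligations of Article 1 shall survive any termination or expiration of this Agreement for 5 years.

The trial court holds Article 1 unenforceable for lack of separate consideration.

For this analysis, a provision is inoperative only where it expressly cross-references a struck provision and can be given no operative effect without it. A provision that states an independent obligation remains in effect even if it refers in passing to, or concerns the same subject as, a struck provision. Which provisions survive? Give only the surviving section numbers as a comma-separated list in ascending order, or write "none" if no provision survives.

Article 1 is struck. The whole of Article 3 is the carve-out from the IP-assignment obligation, defined by reference to Article 1, so Article 3 cannot stand once Article 1 is removed. Article 5 operates only by reference to Article 1, so it falls with Article 1. Article 2 mentions Article 5 but its own obligation stands independently of Article 5, so Article 2 is not affected. Article 4 is a severability clause and preserves every provision that can still be given independent effect. The provisions still in force are Article 2 and Article 4.

2, 4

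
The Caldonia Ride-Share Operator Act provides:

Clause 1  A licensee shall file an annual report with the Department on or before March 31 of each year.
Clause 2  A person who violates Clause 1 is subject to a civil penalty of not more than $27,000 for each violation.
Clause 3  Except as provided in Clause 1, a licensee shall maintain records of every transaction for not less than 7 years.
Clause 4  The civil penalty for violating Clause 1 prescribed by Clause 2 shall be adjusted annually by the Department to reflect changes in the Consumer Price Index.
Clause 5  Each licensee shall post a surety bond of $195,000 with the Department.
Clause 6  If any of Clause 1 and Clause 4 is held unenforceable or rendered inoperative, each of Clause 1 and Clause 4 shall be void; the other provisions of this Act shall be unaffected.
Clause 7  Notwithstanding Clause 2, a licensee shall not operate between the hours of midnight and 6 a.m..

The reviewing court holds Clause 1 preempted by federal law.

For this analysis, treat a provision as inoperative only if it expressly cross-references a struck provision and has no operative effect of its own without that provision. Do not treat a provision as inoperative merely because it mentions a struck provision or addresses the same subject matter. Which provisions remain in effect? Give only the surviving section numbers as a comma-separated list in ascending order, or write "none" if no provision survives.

Clause 1 is struck. Clause 2 merely fixes the civil penalty for violating Clause 1; with Clause 1 gone it has nothing to operate on and falls away. Clause 4 operates only by reference to Clause 2, so it falls with Clause 2. Clause 3 mentions Clause 1 but its own obligation stands independently of Clause 1, so Clause 3 is not affected. Clause 7 mentions Clause 2 but its own obligation stands independently of Clause 2, so Clause 7 is not affected. Clause 6 declares Clause 1 and Clause 4 mutually dependent; since one of them has fallen, all of them are of no effect. The remainder continues in force under Clause 6. The provisions still in force are Clause 3, Clause 5, Clause 6, and Clause 7.

3, 5, 6, 7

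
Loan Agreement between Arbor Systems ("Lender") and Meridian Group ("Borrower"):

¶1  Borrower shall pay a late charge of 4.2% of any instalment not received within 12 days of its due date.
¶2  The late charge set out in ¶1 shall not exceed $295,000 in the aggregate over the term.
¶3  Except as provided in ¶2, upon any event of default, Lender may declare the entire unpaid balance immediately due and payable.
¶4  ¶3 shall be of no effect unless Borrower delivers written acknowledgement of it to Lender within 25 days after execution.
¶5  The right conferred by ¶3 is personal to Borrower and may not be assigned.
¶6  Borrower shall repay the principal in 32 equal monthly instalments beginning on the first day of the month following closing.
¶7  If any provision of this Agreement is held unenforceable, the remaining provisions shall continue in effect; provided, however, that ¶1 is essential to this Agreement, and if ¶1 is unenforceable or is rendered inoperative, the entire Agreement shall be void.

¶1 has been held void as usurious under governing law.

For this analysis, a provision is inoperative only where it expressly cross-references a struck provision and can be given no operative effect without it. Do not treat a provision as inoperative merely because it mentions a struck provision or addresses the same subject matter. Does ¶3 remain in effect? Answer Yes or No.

¶1 is struck. The whole of ¶2 is the aggregate cap on the late charge, defined by reference to ¶1, so ¶2 cannot stand once ¶1 is removed. ¶7 makes ¶1 an essential term, and ¶1 is the provision held invalid; under ¶7, the entire Agreement is therefore void. No provision of the Agreement survives. ¶3 is among the inoperative provisions, so the answer is no.

No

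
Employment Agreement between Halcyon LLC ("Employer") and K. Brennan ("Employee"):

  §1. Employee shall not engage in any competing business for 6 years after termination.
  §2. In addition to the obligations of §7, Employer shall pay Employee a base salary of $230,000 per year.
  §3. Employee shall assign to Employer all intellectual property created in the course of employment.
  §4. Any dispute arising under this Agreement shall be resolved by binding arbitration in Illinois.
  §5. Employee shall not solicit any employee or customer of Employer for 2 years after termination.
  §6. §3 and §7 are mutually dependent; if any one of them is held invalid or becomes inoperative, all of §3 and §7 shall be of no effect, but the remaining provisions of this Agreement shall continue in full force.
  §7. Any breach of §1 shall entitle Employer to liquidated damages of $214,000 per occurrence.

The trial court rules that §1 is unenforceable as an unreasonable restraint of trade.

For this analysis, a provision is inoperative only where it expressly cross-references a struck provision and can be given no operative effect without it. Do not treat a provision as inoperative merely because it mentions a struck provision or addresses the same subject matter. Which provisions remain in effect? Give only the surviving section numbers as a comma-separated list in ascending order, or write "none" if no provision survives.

§1 is struck. §7 operates only by reference to §1, so it falls with §1. §2 mentions §7 but its own obligation stands independently of §7, so §2 is not affected. §6 declares §3 and §7 mutually dependent; since one of them has fallen, all of them are of no effect. That brings down §3 as well. The remainder continues in force under §6. §2, §4, §5, and §6 remain in effect.

2, 4, 5, 6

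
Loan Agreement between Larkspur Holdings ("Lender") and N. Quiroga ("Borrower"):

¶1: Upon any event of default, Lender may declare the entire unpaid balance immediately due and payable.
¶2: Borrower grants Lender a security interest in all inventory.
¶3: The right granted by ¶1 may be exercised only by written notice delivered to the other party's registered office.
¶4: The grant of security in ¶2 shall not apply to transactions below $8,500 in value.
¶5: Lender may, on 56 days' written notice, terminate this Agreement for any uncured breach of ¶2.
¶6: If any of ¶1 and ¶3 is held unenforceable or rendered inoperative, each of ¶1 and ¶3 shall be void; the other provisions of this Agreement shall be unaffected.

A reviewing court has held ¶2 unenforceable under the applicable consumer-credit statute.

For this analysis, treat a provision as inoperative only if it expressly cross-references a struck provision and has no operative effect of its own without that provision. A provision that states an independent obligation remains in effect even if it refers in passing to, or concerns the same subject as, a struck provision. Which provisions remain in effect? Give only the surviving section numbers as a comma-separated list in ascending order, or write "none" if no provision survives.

1, 3, 6

¶2 is struck. ¶4 has no operative effect of its own apart from ¶2 and is therefore inoperative. ¶5 has no operative effect of its own apart from ¶2 and is therefore inoperative. ¶6 ties ¶1 and ¶3 together, but none of those is affected here; the remaining provisions continue in force under ¶6. The provisions still in force are ¶1, ¶3, and ¶6.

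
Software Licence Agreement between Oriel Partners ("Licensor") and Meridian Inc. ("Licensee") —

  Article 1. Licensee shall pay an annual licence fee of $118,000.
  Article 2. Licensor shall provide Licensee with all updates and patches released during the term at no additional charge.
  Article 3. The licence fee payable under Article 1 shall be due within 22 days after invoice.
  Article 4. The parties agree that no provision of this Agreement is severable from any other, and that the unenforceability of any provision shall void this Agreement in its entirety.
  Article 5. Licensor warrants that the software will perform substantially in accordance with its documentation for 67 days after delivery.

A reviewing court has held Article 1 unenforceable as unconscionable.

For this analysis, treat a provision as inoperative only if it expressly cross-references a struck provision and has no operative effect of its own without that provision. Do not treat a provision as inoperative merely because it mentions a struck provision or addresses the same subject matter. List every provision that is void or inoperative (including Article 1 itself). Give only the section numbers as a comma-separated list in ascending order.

1, 2, 3, 4, 5

Article 1 is struck. Article 3 operates only by reference to Article 1, so it falls with Article 1. Article 4 provides that the Agreement is not severable, so the invalidity of any one provision voids the entire Agreement. No provision of the Agreement survives.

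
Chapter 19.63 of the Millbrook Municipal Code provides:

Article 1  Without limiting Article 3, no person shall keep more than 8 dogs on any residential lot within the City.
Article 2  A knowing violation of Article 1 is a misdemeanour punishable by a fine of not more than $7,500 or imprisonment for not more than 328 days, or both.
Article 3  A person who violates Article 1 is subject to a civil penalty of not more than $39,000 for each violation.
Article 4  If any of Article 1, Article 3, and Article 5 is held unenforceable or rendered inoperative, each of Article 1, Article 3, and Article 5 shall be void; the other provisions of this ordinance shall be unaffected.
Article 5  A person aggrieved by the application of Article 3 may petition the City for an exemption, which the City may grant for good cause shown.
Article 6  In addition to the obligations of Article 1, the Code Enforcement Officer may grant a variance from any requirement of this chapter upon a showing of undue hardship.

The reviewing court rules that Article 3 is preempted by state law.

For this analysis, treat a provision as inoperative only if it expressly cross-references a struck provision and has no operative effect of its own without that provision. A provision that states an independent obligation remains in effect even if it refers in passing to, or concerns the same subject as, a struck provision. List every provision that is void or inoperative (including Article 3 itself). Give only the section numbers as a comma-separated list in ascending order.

Article 3 is struck. Article 5 merely fixes the exemption procedure for Article 3; with Article 3 gone it has nothing to operate on and falls away. Although Article 6 refers to Article 1, its operative terms do not depend on Article 1, so it remains in effect. Article 4 declares Article 1, Article 3, and Article 5 mutually dependent; since one of them has fallen, all of them are of no effect. That brings down Article 1 as well. Article 2 in turn depends solely on a provision now struck and likewise falls. The remainder continues in force under Article 4. That leaves Article 4 and Article 6 in effect.

1, 2, 3, 5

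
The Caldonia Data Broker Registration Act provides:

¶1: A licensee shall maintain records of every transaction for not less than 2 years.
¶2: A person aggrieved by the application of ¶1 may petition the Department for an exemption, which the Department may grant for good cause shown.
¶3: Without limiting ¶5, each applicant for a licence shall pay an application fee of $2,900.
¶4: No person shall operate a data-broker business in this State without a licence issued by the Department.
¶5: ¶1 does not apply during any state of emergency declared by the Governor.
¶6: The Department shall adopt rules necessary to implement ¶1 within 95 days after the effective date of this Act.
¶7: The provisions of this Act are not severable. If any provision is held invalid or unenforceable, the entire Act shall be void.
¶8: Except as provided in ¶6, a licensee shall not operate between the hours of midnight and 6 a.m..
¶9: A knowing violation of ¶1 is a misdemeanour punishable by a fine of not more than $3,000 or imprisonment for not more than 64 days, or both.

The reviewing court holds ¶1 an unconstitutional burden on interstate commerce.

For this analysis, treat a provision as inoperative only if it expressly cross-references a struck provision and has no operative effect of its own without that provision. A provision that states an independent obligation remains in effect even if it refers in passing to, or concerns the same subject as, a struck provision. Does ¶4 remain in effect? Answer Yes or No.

No

¶1 is struck. The only function of ¶2 is the exemption procedure for ¶1, so it cannot stand once ¶1 is removed. ¶5 has no operative effect of its own apart from ¶1 and is therefore inoperative. The only function of ¶6 is the rulemaking mandate for ¶1, so it cannot stand once ¶1 is removed. ¶9 merely fixes the criminal penalty for violating ¶1; with ¶1 gone it has nothing to operate on and falls away. ¶7 provides that the Act is not severable, so the invalidity of any one provision voids the entire Act. No provision of the Act survives. ¶4 is among the inoperative provisions, so the answer is no.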